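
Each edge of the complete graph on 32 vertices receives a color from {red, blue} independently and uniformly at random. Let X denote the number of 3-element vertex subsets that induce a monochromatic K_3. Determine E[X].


Let X = Σ_S X_S over the C(32, 3) = 4960 subsets S of size 3, where X_S = 1 if the K_3 on S is monochromatic.
For a fixed S, the K_3 on S has C(3, 2) = 3 edges. P[all 3 edges red] = (1/2)^3, and likewise for blue, so P[monochromatic] = 2·(1/2)^3 = 2^{1 − 3} = 1/4.
By linearity of expectation: E[X] = C(32, 3) · 2^{1 − 3} = 4960 · 1/4 = 1240.
Numerically: E[X] ≈ 1240.000.

E[X] = C(32,3)·2^(1−C(3,2)) = 1240 ≈ 1240.000.


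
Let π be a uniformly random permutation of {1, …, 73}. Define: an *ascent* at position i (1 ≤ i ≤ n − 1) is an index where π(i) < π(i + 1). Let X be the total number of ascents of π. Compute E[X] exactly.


Write X = Σ X_I over i = 1, …, 72, with X_I the indicator of one ascent.
There are 72 indicators.
For each fixed i, the pair (π(i), π(i+1)) is a uniformly random ordered pair of distinct values from {1, …, 73}; by symmetry P[π(i) < π(i+1)] = 1/2.
By linearity: E[X] = 72 · (1/2) = (73 − 1) · (1/2) = 36 ≈ 36.000000.

E[X] = 36 = 36.000000.


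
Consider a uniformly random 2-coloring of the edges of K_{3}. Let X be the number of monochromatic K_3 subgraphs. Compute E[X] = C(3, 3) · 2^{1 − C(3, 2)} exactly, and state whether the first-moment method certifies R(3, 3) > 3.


E[X] = C(3, 3) · 2^{1 − 3} = 1 · 2^{−2} = 1/4.
As a reduced fraction: E[X] = 1/4 ≈ 0.25000.
Is E[X] < 1? YES.
Since E[X] < 1, there exists a 2-coloring of K_{3} with no monochromatic K_3; hence R(3, 3) > 3.

E[X] = 1/4 ≈ 0.25000; E[X] < 1, so R(3, 3) > 3.


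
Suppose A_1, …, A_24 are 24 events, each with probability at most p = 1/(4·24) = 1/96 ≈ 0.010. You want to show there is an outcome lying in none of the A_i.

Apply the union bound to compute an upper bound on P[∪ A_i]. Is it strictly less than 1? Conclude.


Union bound: P[∪_{i=1}^{24} A_i] ≤ Σ_i P[A_i] ≤ 24·p = 24·(1/96) = 1/4.
Numerically: 1/4 ≈ 0.250.
Is 1/4 < 1? YES.
Since P[∪ A_i] ≤ 1/4 < 1, the complement has P[∩ A_i^c] ≥ 1 − 1/4 = 3/4 > 0, so some outcome avoids every A_i.

24·p = 1/4 ≈ 0.250; existence CERTIFIED by the union bound.


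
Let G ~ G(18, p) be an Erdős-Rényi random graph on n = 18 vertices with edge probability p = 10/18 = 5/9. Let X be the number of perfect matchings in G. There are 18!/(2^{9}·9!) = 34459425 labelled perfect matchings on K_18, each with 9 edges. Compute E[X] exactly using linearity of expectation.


K_18 has 18!/(2^{9}·9!) = 34459425 labelled perfect matchings.
For each such perfect matching H, let X_H = 1 if all 9 edges of H are present in G. Then P[X_H = 1] = p^{9} = (5/9)^{9} = 1953125/387420489.
Summing the indicators: E[X] = Σ_H E[X_H] = 34459425 · p^{9} = 34459425 · 1953125/387420489 = 830908203125/4782969.
Numerically: E[X] ≈ 1.7372e+05.

E[X] = 34459425 · (5/9)^{9} = 830908203125/4782969 ≈ 1.7372e+05.


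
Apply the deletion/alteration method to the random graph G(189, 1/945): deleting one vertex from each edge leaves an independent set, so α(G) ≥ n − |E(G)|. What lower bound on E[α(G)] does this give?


E[|E(G)|] = C(189, 2)·p = 17766 · (1/945) = 94/5.
E[α(G)] ≥ n − E[|E(G)|] = 189 − 94/5 = 851/5.
Numerically: ≈ 170.200000.
(This is only a lower bound; the true E[α(G)] may be larger.)

E[α(G)] ≥ 851/5 ≈ 170.200000.


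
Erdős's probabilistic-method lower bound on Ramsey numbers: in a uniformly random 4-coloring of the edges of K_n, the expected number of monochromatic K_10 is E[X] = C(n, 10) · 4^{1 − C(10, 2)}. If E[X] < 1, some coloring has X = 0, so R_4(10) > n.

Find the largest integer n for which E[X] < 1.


We need C(n, 10) · 4^{1 − 45} < 1, i.e. C(n, 10) < 4^{45 − 1} = 309485009821345068724781056.
Check values of n near the boundary:
  n = 2018: C(2018, 10) = 301820606687612220663963508; 301820606687612220663963508 < 309485009821345068724781056? YES
  n = 2019: C(2019, 10) = 303322949179835278009229628; 303322949179835278009229628 < 309485009821345068724781056? YES
  n = 2020: C(2020, 10) = 304832018578739931133653656; 304832018578739931133653656 < 309485009821345068724781056? YES
  n = 2021: C(2021, 10) = 306347841644770462864800616; 306347841644770462864800616 < 309485009821345068724781056? YES
  n = 2022: C(2022, 10) = 307870445231474093395937796; 307870445231474093395937796 < 309485009821345068724781056? YES
  n = 2023: C(2023, 10) = 309399856285778485315440716; 309399856285778485315440716 < 309485009821345068724781056? YES
  n = 2024: C(2024, 10) = 310936101848269937576192656; 310936101848269937576192656 < 309485009821345068724781056? NO
  n = 2025: C(2025, 10) = 312479209053472269772600560; 312479209053472269772600560 < 309485009821345068724781056? NO
  n = 2026: C(2026, 10) = 314029205130126398094885285; 314029205130126398094885285 < 309485009821345068724781056? NO
The largest n with C(n, 10) < 309485009821345068724781056 is n = 2023 (where E[X] = 77349964071444621328860179/77371252455336267181195264 ≈ 0.99972). Hence R_4(10) > 2023, i.e. R_4(10) ≥ 2024.

Largest n = 2023; hence R_4(10) > 2023.


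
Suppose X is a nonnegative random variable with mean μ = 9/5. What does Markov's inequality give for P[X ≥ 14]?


μ = E[X] = 9/5, a = 14.
Markov: P[X ≥ 14] ≤ μ/a = (9/5)/14 = 9/70.
Numerically: ≈ 0.1286.
(Since a = 14 > μ = 1.8000, the bound 9/70 is < 1 and informative.)

P[X ≥ 14] ≤ 9/70 ≈ 0.1286.


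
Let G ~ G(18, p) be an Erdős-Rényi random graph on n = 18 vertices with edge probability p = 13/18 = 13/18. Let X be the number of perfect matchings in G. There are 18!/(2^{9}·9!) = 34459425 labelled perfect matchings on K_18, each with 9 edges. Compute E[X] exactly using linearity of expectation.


K_18 has 18!/(2^{9}·9!) = 34459425 labelled perfect matchings.
For each such perfect matching H, let X_H = 1 if all 9 edges of H are present in G. Then P[X_H = 1] = p^{9} = (13/18)^{9} = 10604499373/198359290368.
By linearity of expectation: E[X] = Σ_H E[X_H] = 34459425 · p^{9} = 34459425 · 10604499373/198359290368 = 4511419145758525/2448880128.
Numerically: E[X] ≈ 1.842e+06.

E[X] = 34459425 · (13/18)^{9} = 4511419145758525/2448880128 ≈ 1.842e+06.


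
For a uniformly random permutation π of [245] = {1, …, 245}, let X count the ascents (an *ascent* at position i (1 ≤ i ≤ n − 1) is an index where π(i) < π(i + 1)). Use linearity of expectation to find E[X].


Write X = Σ X_I over i = 1, …, 244, with X_I the indicator of one ascent.
There are 244 indicators.
For each fixed i, the pair (π(i), π(i+1)) is a uniformly random ordered pair of distinct values from {1, …, 245}; by symmetry P[π(i) < π(i+1)] = 1/2.
By linearity: E[X] = 244 · (1/2) = (245 − 1) · (1/2) = 122 ≈ 122.0000.

E[X] = 122 = 122.0000.


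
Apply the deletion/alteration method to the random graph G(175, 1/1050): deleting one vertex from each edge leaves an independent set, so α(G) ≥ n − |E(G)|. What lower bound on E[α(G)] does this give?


E[|E(G)|] = C(175, 2)·p = 15225 · (1/1050) = 29/2.
E[α(G)] ≥ n − E[|E(G)|] = 175 − 29/2 = 321/2.
Numerically: ≈ 160.500000.
(This is only a lower bound; the true E[α(G)] may be larger.)

E[α(G)] ≥ 321/2 ≈ 160.500000.


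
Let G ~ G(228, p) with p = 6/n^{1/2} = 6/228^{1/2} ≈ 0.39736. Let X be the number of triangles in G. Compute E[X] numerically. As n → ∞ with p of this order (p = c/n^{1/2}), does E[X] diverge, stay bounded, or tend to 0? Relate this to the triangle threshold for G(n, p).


Number of potential triangles: C(228, 3) = 1949476.
Each occurs with probability p³ ≈ (0.39736)³ ≈ 6.27410064e-02.
By linearity: E[X] = C(228, 3)·p³ ≈ 1949476 · 6.27410064e-02 ≈ 122312.086168.
Since α = 1/2 < 1, p = c/n^{1/2} ≫ 1/n is above the triangle threshold p ~ 1/n. Asymptotically E[X] ~ (c³/6)·n^{3(1−α)} = (6³/6)·n^{1.5} → ∞; triangles are abundant w.h.p.

E[X] ≈ 122312.086168; in regime p = Θ(1/n^{1/2}) E[X] diverges (above the triangle threshold p ~ 1/n).


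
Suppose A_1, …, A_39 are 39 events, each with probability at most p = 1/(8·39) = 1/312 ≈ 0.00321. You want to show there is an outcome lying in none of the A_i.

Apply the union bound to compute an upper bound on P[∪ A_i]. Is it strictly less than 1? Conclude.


Union bound: P[∪_{i=1}^{39} A_i] ≤ Σ_i P[A_i] ≤ 39·p = 39·(1/312) = 1/8.
Numerically: 1/8 ≈ 0.12500.
Is 1/8 < 1? YES.
Since P[∪ A_i] ≤ 1/8 < 1, the complement has P[∩ A_i^c] ≥ 1 − 1/8 = 7/8 > 0, so some outcome avoids every A_i.

39·p = 1/8 ≈ 0.12500; existence CERTIFIED by the union bound.


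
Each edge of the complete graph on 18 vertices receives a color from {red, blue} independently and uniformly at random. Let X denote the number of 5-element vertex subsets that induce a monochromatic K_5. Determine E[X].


Let X = Σ_S X_S over the C(18, 5) = 8568 subsets S of size 5, where X_S = 1 if the K_5 on S is monochromatic.
For a fixed S, the K_5 on S has C(5, 2) = 10 edges. P[all 10 edges red] = (1/2)^10, and likewise for blue, so P[monochromatic] = 2·(1/2)^10 = 2^{1 − 10} = 1/512.
Summing: E[X] = C(18, 5) · 2^{1 − 10} = 8568 · 1/512 = 1071/64.
Numerically: E[X] ≈ 16.734.

E[X] = C(18,5)·2^(1−C(5,2)) = 1071/64 ≈ 16.734.


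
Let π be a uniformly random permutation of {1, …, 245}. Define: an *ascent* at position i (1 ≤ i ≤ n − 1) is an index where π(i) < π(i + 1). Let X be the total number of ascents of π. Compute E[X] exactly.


Write X = Σ X_I over i = 1, …, 244, with X_I the indicator of one ascent.
There are 244 indicators.
For each fixed i, the pair (π(i), π(i+1)) is a uniformly random ordered pair of distinct values from {1, …, 245}; by symmetry P[π(i) < π(i+1)] = 1/2.
By linearity: E[X] = 244 · (1/2) = (245 − 1) · (1/2) = 122 ≈ 122.000.

E[X] = 122 = 122.000.


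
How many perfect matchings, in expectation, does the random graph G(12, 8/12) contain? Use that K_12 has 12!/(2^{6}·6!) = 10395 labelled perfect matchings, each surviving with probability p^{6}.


K_12 has 12!/(2^{6}·6!) = 10395 labelled perfect matchings.
For each such perfect matching H, let X_H = 1 if all 6 edges of H are present in G. Then P[X_H = 1] = p^{6} = (2/3)^{6} = 64/729.
By linearity of expectation: E[X] = Σ_H E[X_H] = 10395 · p^{6} = 10395 · 64/729 = 24640/27.
Numerically: E[X] ≈ 912.593.

E[X] = 10395 · (2/3)^{6} = 24640/27 ≈ 912.593.


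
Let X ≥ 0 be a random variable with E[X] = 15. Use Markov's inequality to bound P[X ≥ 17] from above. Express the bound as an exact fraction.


μ = E[X] = 15, a = 17.
Markov: P[X ≥ 17] ≤ μ/a = (15)/17 = 15/17.
Numerically: ≈ 0.8824.
(Since a = 17 > μ = 15.0000, the bound 15/17 is < 1 and informative.)

P[X ≥ 17] ≤ 15/17 ≈ 0.8824.


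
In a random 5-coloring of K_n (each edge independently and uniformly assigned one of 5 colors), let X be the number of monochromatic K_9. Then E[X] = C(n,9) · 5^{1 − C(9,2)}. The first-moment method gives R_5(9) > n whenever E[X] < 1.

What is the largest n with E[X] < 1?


We need C(n, 9) · 5^{1 − 36} < 1, i.e. C(n, 9) < 5^{36 − 1} = 2910383045673370361328125.
Check values of n near the boundary:
  n = 2170: C(2170, 9) = 2891746779868845075610510; 2891746779868845075610510 < 2910383045673370361328125? YES
  n = 2171: C(2171, 9) = 2903784578674959601827205; 2903784578674959601827205 < 2910383045673370361328125? YES
  n = 2172: C(2172, 9) = 2915866900084148060642020; 2915866900084148060642020 < 2910383045673370361328125? NO
  n = 2173: C(2173, 9) = 2927993888115921319674265; 2927993888115921319674265 < 2910383045673370361328125? NO
The largest n with C(n, 9) < 2910383045673370361328125 is n = 2171 (where E[X] = 580756915734991920365441/582076609134674072265625 ≈ 0.9977). Hence R_5(9) > 2171, i.e. R_5(9) ≥ 2172.

Largest n = 2171; hence R_5(9) > 2171.


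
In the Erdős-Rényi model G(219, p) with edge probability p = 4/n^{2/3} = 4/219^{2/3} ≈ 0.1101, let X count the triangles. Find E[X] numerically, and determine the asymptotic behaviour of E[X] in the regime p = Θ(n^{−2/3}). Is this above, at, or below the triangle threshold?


Number of potential triangles: C(219, 3) = 1726669.
Each occurs with probability p³ ≈ (0.1101)³ ≈ 1.334418e-03.
By linearity: E[X] = C(219, 3)·p³ ≈ 1726669 · 1.334418e-03 ≈ 2304.0974.
Since α = 2/3 < 1, p = c/n^{2/3} ≫ 1/n is above the triangle threshold p ~ 1/n. Asymptotically E[X] ~ (c³/6)·n^{3(1−α)} = (4³/6)·n^{1} → ∞; triangles are abundant w.h.p.

E[X] ≈ 2304.0974; in regime p = Θ(1/n^{2/3}) E[X] diverges (above the triangle threshold p ~ 1/n).


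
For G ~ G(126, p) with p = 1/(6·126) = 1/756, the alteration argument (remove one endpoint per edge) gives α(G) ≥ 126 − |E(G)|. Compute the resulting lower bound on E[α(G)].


E[|E(G)|] = C(126, 2)·p = 7875 · (1/756) = 125/12.
E[α(G)] ≥ n − E[|E(G)|] = 126 − 125/12 = 1387/12.
Numerically: ≈ 115.58333.
(This is only a lower bound; the true E[α(G)] may be larger.)

E[α(G)] ≥ 1387/12 ≈ 115.58333.


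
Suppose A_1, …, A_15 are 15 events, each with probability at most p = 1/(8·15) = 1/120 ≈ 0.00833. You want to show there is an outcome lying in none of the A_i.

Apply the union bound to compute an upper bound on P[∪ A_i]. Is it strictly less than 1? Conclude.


Union bound: P[∪_{i=1}^{15} A_i] ≤ Σ_i P[A_i] ≤ 15·p = 15·(1/120) = 1/8.
Numerically: 1/8 ≈ 0.12500.
Is 1/8 < 1? YES.
Since P[∪ A_i] ≤ 1/8 < 1, the complement has P[∩ A_i^c] ≥ 1 − 1/8 = 7/8 > 0, so some outcome avoids every A_i.

15·p = 1/8 ≈ 0.12500; existence CERTIFIED by the union bound.


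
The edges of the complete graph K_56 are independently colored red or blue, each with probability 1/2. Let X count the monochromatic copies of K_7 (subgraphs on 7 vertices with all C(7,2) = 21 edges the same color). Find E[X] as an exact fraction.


Let X = Σ_S X_S over the C(56, 7) = 231917400 subsets S of size 7, where X_S = 1 if the K_7 on S is monochromatic.
For a fixed S, the K_7 on S has C(7, 2) = 21 edges. P[all 21 edges red] = (1/2)^21, and likewise for blue, so P[monochromatic] = 2·(1/2)^21 = 2^{1 − 21} = 1/1048576.
Summing: E[X] = C(56, 7) · 2^{1 − 21} = 231917400 · 1/1048576 = 28989675/131072.
Numerically: E[X] ≈ 221.1737.

E[X] = C(56,7)·2^(1−C(7,2)) = 28989675/131072 ≈ 221.1737.


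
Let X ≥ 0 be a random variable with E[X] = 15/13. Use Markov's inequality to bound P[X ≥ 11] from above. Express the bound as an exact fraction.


μ = E[X] = 15/13, a = 11.
Markov: P[X ≥ 11] ≤ μ/a = (15/13)/11 = 15/143.
Numerically: ≈ 0.105.
(Since a = 11 > μ = 1.154, the bound 15/143 is < 1 and informative.)

P[X ≥ 11] ≤ 15/143 ≈ 0.105.


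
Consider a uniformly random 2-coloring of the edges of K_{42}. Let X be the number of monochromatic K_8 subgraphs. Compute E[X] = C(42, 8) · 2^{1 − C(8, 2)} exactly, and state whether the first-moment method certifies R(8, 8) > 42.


E[X] = C(42, 8) · 2^{1 − 28} = 118030185 · 2^{−27} = 118030185/134217728.
As a reduced fraction: E[X] = 118030185/134217728 ≈ 0.879.
Is E[X] < 1? YES.
Since E[X] < 1, there exists a 2-coloring of K_{42} with no monochromatic K_8; hence R(8, 8) > 42.

E[X] = 118030185/134217728 ≈ 0.879; E[X] < 1, so R(8, 8) > 42.


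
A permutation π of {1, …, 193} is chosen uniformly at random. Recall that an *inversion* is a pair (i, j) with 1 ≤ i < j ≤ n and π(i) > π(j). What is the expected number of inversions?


Write X = Σ X_I over the C(193, 2) = 18528 pairs i < j, with X_I the indicator of one inversion.
There are 18528 indicators.
For each fixed pair i < j, the values π(i) and π(j) are two distinct elements of {1, …, 193} in uniformly random order; by symmetry P[π(i) > π(j)] = 1/2.
By linearity: E[X] = 18528 · (1/2) = C(193, 2) · (1/2) = 18528/2 = 9264 ≈ 9264.0000.

E[X] = 9264 = 9264.0000.


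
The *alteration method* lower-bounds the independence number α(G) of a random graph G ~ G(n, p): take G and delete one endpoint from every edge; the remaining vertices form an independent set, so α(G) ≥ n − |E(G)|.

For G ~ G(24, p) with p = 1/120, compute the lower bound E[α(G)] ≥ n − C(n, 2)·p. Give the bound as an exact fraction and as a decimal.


E[|E(G)|] = C(24, 2)·p = 276 · (1/120) = 23/10.
E[α(G)] ≥ n − E[|E(G)|] = 24 − 23/10 = 217/10.
Numerically: ≈ 21.70000.
(This is only a lower bound; the true E[α(G)] may be larger.)

E[α(G)] ≥ 217/10 ≈ 21.70000.


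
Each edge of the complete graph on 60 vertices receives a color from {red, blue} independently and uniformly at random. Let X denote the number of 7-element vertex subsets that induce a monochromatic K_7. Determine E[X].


Let X = Σ_S X_S over the C(60, 7) = 386206920 subsets S of size 7, where X_S = 1 if the K_7 on S is monochromatic.
For a fixed S, the K_7 on S has C(7, 2) = 21 edges. P[all 21 edges red] = (1/2)^21, and likewise for blue, so P[monochromatic] = 2·(1/2)^21 = 2^{1 − 21} = 1/1048576.
By linearity of expectation: E[X] = C(60, 7) · 2^{1 − 21} = 386206920 · 1/1048576 = 48275865/131072.
Numerically: E[X] ≈ 368.316.

E[X] = C(60,7)·2^(1−C(7,2)) = 48275865/131072 ≈ 368.316.


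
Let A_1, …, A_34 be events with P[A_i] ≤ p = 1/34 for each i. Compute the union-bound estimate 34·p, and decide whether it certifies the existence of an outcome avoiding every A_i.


Union bound: P[∪_{i=1}^{34} A_i] ≤ Σ_i P[A_i] ≤ 34·p = 34·(1/34) = 1.
Numerically: 1 ≈ 1.0000000.
Is 1 < 1? NO.
Since the bound 1 is ≥ 1, the union bound is uninformative here; it does NOT by itself certify existence.

34·p = 1 ≈ 1.0000000; existence NOT certified by the union bound.


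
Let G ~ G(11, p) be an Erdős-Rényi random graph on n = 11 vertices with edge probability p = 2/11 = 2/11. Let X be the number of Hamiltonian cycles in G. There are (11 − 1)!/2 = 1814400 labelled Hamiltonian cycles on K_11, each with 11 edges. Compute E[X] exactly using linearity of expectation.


K_11 has (11 − 1)!/2 = 1814400 labelled Hamiltonian cycles.
For each such Hamiltonian cycle H, let X_H = 1 if all 11 edges of H are present in G. Then P[X_H = 1] = p^{11} = (2/11)^{11} = 2048/285311670611.
By linearity: E[X] = Σ_H E[X_H] = 1814400 · p^{11} = 1814400 · 2048/285311670611 = 3715891200/285311670611.
Numerically: E[X] ≈ 0.013.

E[X] = 1814400 · (2/11)^{11} = 3715891200/285311670611 ≈ 0.013.


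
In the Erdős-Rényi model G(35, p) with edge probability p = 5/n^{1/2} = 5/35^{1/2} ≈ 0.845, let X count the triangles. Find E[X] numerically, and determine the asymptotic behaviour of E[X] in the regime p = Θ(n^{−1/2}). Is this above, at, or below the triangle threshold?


Number of potential triangles: C(35, 3) = 6545.
Each occurs with probability p³ ≈ (0.845)³ ≈ 6.03682e-01.
By linearity: E[X] = C(35, 3)·p³ ≈ 6545 · 6.03682e-01 ≈ 3951.096.
Since α = 1/2 < 1, p = c/n^{1/2} ≫ 1/n is above the triangle threshold p ~ 1/n. Asymptotically E[X] ~ (c³/6)·n^{3(1−α)} = (5³/6)·n^{1.5} → ∞; triangles are abundant w.h.p.

E[X] ≈ 3951.096; in regime p = Θ(1/n^{1/2}) E[X] diverges (above the triangle threshold p ~ 1/n).


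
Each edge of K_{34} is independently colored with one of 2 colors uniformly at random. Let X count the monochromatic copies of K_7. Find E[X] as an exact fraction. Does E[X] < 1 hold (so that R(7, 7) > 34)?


E[X] = C(34, 7) · 2^{1 − 21} = 5379616 · 2^{−20} = 5379616/1048576.
As a reduced fraction: E[X] = 168113/32768 ≈ 5.130.
Is E[X] < 1? NO.
Since E[X] ≥ 1, the first-moment bound is inconclusive at n = 34; it does NOT by itself certify R(7, 7) > 34.

E[X] = 168113/32768 ≈ 5.130; E[X] ≥ 1; first-moment method inconclusive here.


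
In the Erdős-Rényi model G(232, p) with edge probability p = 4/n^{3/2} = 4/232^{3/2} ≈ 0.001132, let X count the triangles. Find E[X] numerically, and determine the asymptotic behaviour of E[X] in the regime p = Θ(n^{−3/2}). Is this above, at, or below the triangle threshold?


Number of potential triangles: C(232, 3) = 2054360.
Each occurs with probability p³ ≈ (0.001132)³ ≈ 1.450387e-09.
By linearity: E[X] = C(232, 3)·p³ ≈ 2054360 · 1.450387e-09 ≈ 0.0030.
Since α = 3/2 > 1, p = c/n^{3/2} = o(1/n) is below the triangle threshold p ~ 1/n. Asymptotically E[X] ~ (c³/6)·n^{3(1−α)} = (4³/6)·n^{-1.5} → 0, so by Markov's inequality G has no triangles w.h.p.

E[X] ≈ 0.0030; in regime p = Θ(1/n^{3/2}) E[X] tends to 0 (below the triangle threshold p ~ 1/n).


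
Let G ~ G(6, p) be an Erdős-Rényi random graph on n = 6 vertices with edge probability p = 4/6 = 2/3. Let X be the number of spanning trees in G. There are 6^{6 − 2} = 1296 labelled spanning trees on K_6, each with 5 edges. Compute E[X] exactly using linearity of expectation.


K_6 has 6^{6 − 2} = 1296 labelled spanning trees.
For each such spanning tree H, let X_H = 1 if all 5 edges of H are present in G. Then P[X_H = 1] = p^{5} = (2/3)^{5} = 32/243.
By linearity: E[X] = Σ_H E[X_H] = 1296 · p^{5} = 1296 · 32/243 = 512/3.
Numerically: E[X] ≈ 170.667.

E[X] = 1296 · (2/3)^{5} = 512/3 ≈ 170.667.


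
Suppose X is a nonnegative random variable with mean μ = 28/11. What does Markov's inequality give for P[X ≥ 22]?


μ = E[X] = 28/11, a = 22.
Markov: P[X ≥ 22] ≤ μ/a = (28/11)/22 = 14/121.
Numerically: ≈ 0.116.
(Since a = 22 > μ = 2.545, the bound 14/121 is < 1 and informative.)

P[X ≥ 22] ≤ 14/121 ≈ 0.116.


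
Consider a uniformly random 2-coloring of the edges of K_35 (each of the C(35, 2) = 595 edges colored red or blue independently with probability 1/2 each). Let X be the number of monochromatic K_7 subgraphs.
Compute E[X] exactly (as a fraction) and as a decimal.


Let X = Σ_S X_S over the C(35, 7) = 6724520 subsets S of size 7, where X_S = 1 if the K_7 on S is monochromatic.
For a fixed S, the K_7 on S has C(7, 2) = 21 edges. P[all 21 edges red] = (1/2)^21, and likewise for blue, so P[monochromatic] = 2·(1/2)^21 = 2^{1 − 21} = 1/1048576.
By linearity: E[X] = C(35, 7) · 2^{1 − 21} = 6724520 · 1/1048576 = 840565/131072.
Numerically: E[X] ≈ 6.4130.

E[X] = C(35,7)·2^(1−C(7,2)) = 840565/131072 ≈ 6.4130.


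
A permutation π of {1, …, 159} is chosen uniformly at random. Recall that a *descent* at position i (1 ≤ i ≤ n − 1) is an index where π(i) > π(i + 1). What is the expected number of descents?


Write X = Σ X_I over i = 1, …, 158, with X_I the indicator of one descent.
There are 158 indicators.
For each fixed i, the pair (π(i), π(i+1)) is a uniformly random ordered pair of distinct values from {1, …, 159}; by symmetry P[π(i) > π(i+1)] = 1/2.
By linearity: E[X] = 158 · (1/2) = (159 − 1) · (1/2) = 79 ≈ 79.00000.

E[X] = 79 = 79.00000.


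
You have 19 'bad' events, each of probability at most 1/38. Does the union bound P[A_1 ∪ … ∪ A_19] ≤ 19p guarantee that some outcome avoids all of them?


Union bound: P[∪_{i=1}^{19} A_i] ≤ Σ_i P[A_i] ≤ 19·p = 19·(1/38) = 1/2.
Numerically: 1/2 ≈ 0.500.
Is 1/2 < 1? YES.
Since P[∪ A_i] ≤ 1/2 < 1, the complement has P[∩ A_i^c] ≥ 1 − 1/2 = 1/2 > 0, so some outcome avoids every A_i.

19·p = 1/2 ≈ 0.500; existence CERTIFIED by the union bound.


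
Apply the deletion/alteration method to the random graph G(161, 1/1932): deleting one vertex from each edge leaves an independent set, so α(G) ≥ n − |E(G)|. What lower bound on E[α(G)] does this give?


E[|E(G)|] = C(161, 2)·p = 12880 · (1/1932) = 20/3.
E[α(G)] ≥ n − E[|E(G)|] = 161 − 20/3 = 463/3.
Numerically: ≈ 154.3333.
(This is only a lower bound; the true E[α(G)] may be larger.)

E[α(G)] ≥ 463/3 ≈ 154.3333.


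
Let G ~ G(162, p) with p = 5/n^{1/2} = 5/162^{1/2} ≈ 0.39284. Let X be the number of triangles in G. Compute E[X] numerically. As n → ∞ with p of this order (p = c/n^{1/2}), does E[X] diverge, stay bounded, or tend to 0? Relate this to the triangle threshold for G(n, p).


Number of potential triangles: C(162, 3) = 695520.
Each occurs with probability p³ ≈ (0.39284)³ ≈ 6.0623009e-02.
By linearity: E[X] = C(162, 3)·p³ ≈ 695520 · 6.0623009e-02 ≈ 42164.51547.
Since α = 1/2 < 1, p = c/n^{1/2} ≫ 1/n is above the triangle threshold p ~ 1/n. Asymptotically E[X] ~ (c³/6)·n^{3(1−α)} = (5³/6)·n^{1.5} → ∞; triangles are abundant w.h.p.

E[X] ≈ 42164.51547; in regime p = Θ(1/n^{1/2}) E[X] diverges (above the triangle threshold p ~ 1/n).


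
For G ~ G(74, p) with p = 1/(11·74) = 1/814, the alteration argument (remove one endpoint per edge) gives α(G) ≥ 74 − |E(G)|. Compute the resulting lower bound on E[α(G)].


E[|E(G)|] = C(74, 2)·p = 2701 · (1/814) = 73/22.
E[α(G)] ≥ n − E[|E(G)|] = 74 − 73/22 = 1555/22.
Numerically: ≈ 70.6818.
(This is only a lower bound; the true E[α(G)] may be larger.)

E[α(G)] ≥ 1555/22 ≈ 70.6818.


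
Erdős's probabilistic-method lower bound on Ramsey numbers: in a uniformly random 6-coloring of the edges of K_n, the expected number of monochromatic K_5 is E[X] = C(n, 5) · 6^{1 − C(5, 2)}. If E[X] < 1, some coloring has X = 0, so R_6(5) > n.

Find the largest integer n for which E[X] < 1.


We need C(n, 5) · 6^{1 − 10} < 1, i.e. C(n, 5) < 6^{10 − 1} = 10077696.
Check values of n near the boundary:
  n = 65: C(65, 5) = 8259888; 8259888 < 10077696? YES
  n = 66: C(66, 5) = 8936928; 8936928 < 10077696? YES
  n = 67: C(67, 5) = 9657648; 9657648 < 10077696? YES
  n = 68: C(68, 5) = 10424128; 10424128 < 10077696? NO
The largest n with C(n, 5) < 10077696 is n = 67 (where E[X] = 67067/69984 ≈ 0.95832). Hence R_6(5) > 67, i.e. R_6(5) ≥ 68.

Largest n = 67; hence R_6(5) > 67.


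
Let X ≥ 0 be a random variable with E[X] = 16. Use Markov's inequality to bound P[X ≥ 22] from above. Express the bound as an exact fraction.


μ = E[X] = 16, a = 22.
Markov: P[X ≥ 22] ≤ μ/a = (16)/22 = 8/11.
Numerically: ≈ 0.727.
(Since a = 22 > μ = 16.000, the bound 8/11 is < 1 and informative.)

P[X ≥ 22] ≤ 8/11 ≈ 0.727.


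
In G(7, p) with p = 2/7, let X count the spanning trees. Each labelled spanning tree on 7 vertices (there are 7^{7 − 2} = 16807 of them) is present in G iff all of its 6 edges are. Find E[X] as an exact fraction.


K_7 has 7^{7 − 2} = 16807 labelled spanning trees.
For each such spanning tree H, let X_H = 1 if all 6 edges of H are present in G. Then P[X_H = 1] = p^{6} = (2/7)^{6} = 64/117649.
Summing the indicators: E[X] = Σ_H E[X_H] = 16807 · p^{6} = 16807 · 64/117649 = 64/7.
Numerically: E[X] ≈ 9.14.

E[X] = 16807 · (2/7)^{6} = 64/7 ≈ 9.14.


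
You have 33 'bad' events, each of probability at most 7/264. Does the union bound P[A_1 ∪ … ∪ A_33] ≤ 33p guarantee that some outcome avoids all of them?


Union bound: P[∪_{i=1}^{33} A_i] ≤ Σ_i P[A_i] ≤ 33·p = 33·(7/264) = 7/8.
Numerically: 7/8 ≈ 0.875000.
Is 7/8 < 1? YES.
Since P[∪ A_i] ≤ 7/8 < 1, the complement has P[∩ A_i^c] ≥ 1 − 7/8 = 1/8 > 0, so some outcome avoids every A_i.

33·p = 7/8 ≈ 0.875000; existence CERTIFIED by the union bound.


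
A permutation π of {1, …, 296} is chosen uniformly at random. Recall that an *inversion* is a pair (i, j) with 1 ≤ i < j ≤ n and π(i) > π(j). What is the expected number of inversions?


Write X = Σ X_I over the C(296, 2) = 43660 pairs i < j, with X_I the indicator of one inversion.
There are 43660 indicators.
For each fixed pair i < j, the values π(i) and π(j) are two distinct elements of {1, …, 296} in uniformly random order; by symmetry P[π(i) > π(j)] = 1/2.
By linearity: E[X] = 43660 · (1/2) = C(296, 2) · (1/2) = 43660/2 = 21830 ≈ 21830.000000.

E[X] = 21830 = 21830.000000.


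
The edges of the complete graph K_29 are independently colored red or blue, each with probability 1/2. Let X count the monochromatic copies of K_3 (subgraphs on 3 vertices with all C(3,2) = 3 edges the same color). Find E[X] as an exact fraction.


Let X = Σ_S X_S over the C(29, 3) = 3654 subsets S of size 3, where X_S = 1 if the K_3 on S is monochromatic.
For a fixed S, the K_3 on S has C(3, 2) = 3 edges. P[all 3 edges red] = (1/2)^3, and likewise for blue, so P[monochromatic] = 2·(1/2)^3 = 2^{1 − 3} = 1/4.
By linearity: E[X] = C(29, 3) · 2^{1 − 3} = 3654 · 1/4 = 1827/2.
Numerically: E[X] ≈ 913.500000.

E[X] = C(29,3)·2^(1−C(3,2)) = 1827/2 ≈ 913.500000.


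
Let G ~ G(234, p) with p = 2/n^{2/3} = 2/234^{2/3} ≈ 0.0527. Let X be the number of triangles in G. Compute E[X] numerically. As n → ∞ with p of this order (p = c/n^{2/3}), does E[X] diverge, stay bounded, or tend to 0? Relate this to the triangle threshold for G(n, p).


Number of potential triangles: C(234, 3) = 2108184.
Each occurs with probability p³ ≈ (0.0527)³ ≈ 1.46103e-04.
By linearity: E[X] = C(234, 3)·p³ ≈ 2108184 · 1.46103e-04 ≈ 308.011.
Since α = 2/3 < 1, p = c/n^{2/3} ≫ 1/n is above the triangle threshold p ~ 1/n. Asymptotically E[X] ~ (c³/6)·n^{3(1−α)} = (2³/6)·n^{1} → ∞; triangles are abundant w.h.p.

E[X] ≈ 308.011; in regime p = Θ(1/n^{2/3}) E[X] diverges (above the triangle threshold p ~ 1/n).


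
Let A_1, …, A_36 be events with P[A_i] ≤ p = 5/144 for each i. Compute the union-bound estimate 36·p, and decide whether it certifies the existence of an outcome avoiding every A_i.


Union bound: P[∪_{i=1}^{36} A_i] ≤ Σ_i P[A_i] ≤ 36·p = 36·(5/144) = 5/4.
Numerically: 5/4 ≈ 1.2500000.
Is 5/4 < 1? NO.
Since the bound 5/4 is ≥ 1, the union bound is uninformative here; it does NOT by itself certify existence.

36·p = 5/4 ≈ 1.2500000; existence NOT certified by the union bound.


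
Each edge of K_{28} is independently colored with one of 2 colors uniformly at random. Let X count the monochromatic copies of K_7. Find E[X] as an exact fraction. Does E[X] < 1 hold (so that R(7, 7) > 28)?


E[X] = C(28, 7) · 2^{1 − 21} = 1184040 · 2^{−20} = 1184040/1048576.
As a reduced fraction: E[X] = 148005/131072 ≈ 1.129189.
Is E[X] < 1? NO.
Since E[X] ≥ 1, the first-moment bound is inconclusive at n = 28; it does NOT by itself certify R(7, 7) > 28.

E[X] = 148005/131072 ≈ 1.129189; E[X] ≥ 1; first-moment method inconclusive here.


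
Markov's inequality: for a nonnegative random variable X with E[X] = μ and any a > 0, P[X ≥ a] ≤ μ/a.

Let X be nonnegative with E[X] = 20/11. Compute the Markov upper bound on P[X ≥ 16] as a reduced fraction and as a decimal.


μ = E[X] = 20/11, a = 16.
Markov: P[X ≥ 16] ≤ μ/a = (20/11)/16 = 5/44.
Numerically: ≈ 0.113636.
(Since a = 16 > μ = 1.818182, the bound 5/44 is < 1 and informative.)

P[X ≥ 16] ≤ 5/44 ≈ 0.113636.


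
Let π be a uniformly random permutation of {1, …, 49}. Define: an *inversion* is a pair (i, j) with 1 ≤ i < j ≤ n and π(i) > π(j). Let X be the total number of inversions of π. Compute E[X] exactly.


Write X = Σ X_I over the C(49, 2) = 1176 pairs i < j, with X_I the indicator of one inversion.
There are 1176 indicators.
For each fixed pair i < j, the values π(i) and π(j) are two distinct elements of {1, …, 49} in uniformly random order; by symmetry P[π(i) > π(j)] = 1/2.
By linearity: E[X] = 1176 · (1/2) = C(49, 2) · (1/2) = 1176/2 = 588 ≈ 588.000000.

E[X] = 588 = 588.000000.


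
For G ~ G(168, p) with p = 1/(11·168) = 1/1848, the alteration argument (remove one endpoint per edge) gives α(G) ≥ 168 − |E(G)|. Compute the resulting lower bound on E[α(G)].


E[|E(G)|] = C(168, 2)·p = 14028 · (1/1848) = 167/22.
E[α(G)] ≥ n − E[|E(G)|] = 168 − 167/22 = 3529/22.
Numerically: ≈ 160.40909.
(This is only a lower bound; the true E[α(G)] may be larger.)

E[α(G)] ≥ 3529/22 ≈ 160.40909.


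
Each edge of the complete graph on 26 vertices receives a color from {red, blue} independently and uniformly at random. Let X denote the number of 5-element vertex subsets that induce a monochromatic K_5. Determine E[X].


Let X = Σ_S X_S over the C(26, 5) = 65780 subsets S of size 5, where X_S = 1 if the K_5 on S is monochromatic.
For a fixed S, the K_5 on S has C(5, 2) = 10 edges. P[all 10 edges red] = (1/2)^10, and likewise for blue, so P[monochromatic] = 2·(1/2)^10 = 2^{1 − 10} = 1/512.
Summing: E[X] = C(26, 5) · 2^{1 − 10} = 65780 · 1/512 = 16445/128.
Numerically: E[X] ≈ 128.476562.

E[X] = C(26,5)·2^(1−C(5,2)) = 16445/128 ≈ 128.476562.


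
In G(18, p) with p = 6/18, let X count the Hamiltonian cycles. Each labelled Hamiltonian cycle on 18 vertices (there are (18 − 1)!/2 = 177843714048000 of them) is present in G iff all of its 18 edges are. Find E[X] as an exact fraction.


K_18 has (18 − 1)!/2 = 177843714048000 labelled Hamiltonian cycles.
For each such Hamiltonian cycle H, let X_H = 1 if all 18 edges of H are present in G. Then P[X_H = 1] = p^{18} = (1/3)^{18} = 1/387420489.
Summing the indicators: E[X] = Σ_H E[X_H] = 177843714048000 · p^{18} = 177843714048000 · 1/387420489 = 243955712000/531441.
Numerically: E[X] ≈ 4.5905e+05.

E[X] = 177843714048000 · (1/3)^{18} = 243955712000/531441 ≈ 4.5905e+05.


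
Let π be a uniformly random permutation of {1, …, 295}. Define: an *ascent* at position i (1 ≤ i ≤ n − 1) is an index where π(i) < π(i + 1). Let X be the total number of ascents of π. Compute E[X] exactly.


Write X = Σ X_I over i = 1, …, 294, with X_I the indicator of one ascent.
There are 294 indicators.
For each fixed i, the pair (π(i), π(i+1)) is a uniformly random ordered pair of distinct values from {1, …, 295}; by symmetry P[π(i) < π(i+1)] = 1/2.
By linearity: E[X] = 294 · (1/2) = (295 − 1) · (1/2) = 147 ≈ 147.00000.

E[X] = 147 = 147.00000.


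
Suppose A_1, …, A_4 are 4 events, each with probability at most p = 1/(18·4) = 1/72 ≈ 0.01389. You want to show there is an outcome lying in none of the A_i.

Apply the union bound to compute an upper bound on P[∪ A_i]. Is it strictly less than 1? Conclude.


Union bound: P[∪_{i=1}^{4} A_i] ≤ Σ_i P[A_i] ≤ 4·p = 4·(1/72) = 1/18.
Numerically: 1/18 ≈ 0.05556.
Is 1/18 < 1? YES.
Since P[∪ A_i] ≤ 1/18 < 1, the complement has P[∩ A_i^c] ≥ 1 − 1/18 = 17/18 > 0, so some outcome avoids every A_i.

4·p = 1/18 ≈ 0.05556; existence CERTIFIED by the union bound.


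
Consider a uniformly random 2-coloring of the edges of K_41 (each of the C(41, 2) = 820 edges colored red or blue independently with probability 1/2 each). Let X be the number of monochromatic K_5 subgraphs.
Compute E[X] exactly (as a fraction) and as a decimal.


Let X = Σ_S X_S over the C(41, 5) = 749398 subsets S of size 5, where X_S = 1 if the K_5 on S is monochromatic.
For a fixed S, the K_5 on S has C(5, 2) = 10 edges. P[all 10 edges red] = (1/2)^10, and likewise for blue, so P[monochromatic] = 2·(1/2)^10 = 2^{1 − 10} = 1/512.
By linearity of expectation: E[X] = C(41, 5) · 2^{1 − 10} = 749398 · 1/512 = 374699/256.
Numerically: E[X] ≈ 1463.6680.

E[X] = C(41,5)·2^(1−C(5,2)) = 374699/256 ≈ 1463.6680.


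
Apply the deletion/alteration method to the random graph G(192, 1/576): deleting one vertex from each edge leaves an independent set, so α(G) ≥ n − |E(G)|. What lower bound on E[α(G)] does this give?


E[|E(G)|] = C(192, 2)·p = 18336 · (1/576) = 191/6.
E[α(G)] ≥ n − E[|E(G)|] = 192 − 191/6 = 961/6.
Numerically: ≈ 160.1667.
(This is only a lower bound; the true E[α(G)] may be larger.)

E[α(G)] ≥ 961/6 ≈ 160.1667.


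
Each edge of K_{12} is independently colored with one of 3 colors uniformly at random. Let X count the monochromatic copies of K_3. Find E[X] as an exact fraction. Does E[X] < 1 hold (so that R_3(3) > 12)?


E[X] = C(12, 3) · 3^{1 − 3} = 220 · 3^{−2} = 220/9.
As a reduced fraction: E[X] = 220/9 ≈ 24.44444.
Is E[X] < 1? NO.
Since E[X] ≥ 1, the first-moment bound is inconclusive at n = 12; it does NOT by itself certify R_3(3) > 12.

E[X] = 220/9 ≈ 24.44444; E[X] ≥ 1; first-moment method inconclusive here.


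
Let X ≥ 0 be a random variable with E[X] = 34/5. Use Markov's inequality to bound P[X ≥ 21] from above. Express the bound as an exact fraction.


μ = E[X] = 34/5, a = 21.
Markov: P[X ≥ 21] ≤ μ/a = (34/5)/21 = 34/105.
Numerically: ≈ 0.324.
(Since a = 21 > μ = 6.800, the bound 34/105 is < 1 and informative.)

P[X ≥ 21] ≤ 34/105 ≈ 0.324.


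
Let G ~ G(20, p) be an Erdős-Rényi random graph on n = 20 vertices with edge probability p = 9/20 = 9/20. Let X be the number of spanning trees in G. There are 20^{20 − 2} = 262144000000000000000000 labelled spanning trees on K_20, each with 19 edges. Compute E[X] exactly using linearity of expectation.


K_20 has 20^{20 − 2} = 262144000000000000000000 labelled spanning trees.
For each such spanning tree H, let X_H = 1 if all 19 edges of H are present in G. Then P[X_H = 1] = p^{19} = (9/20)^{19} = 1350851717672992089/5242880000000000000000000.
By linearity: E[X] = Σ_H E[X_H] = 262144000000000000000000 · p^{19} = 262144000000000000000000 · 1350851717672992089/5242880000000000000000000 = 1350851717672992089/20.
Numerically: E[X] ≈ 6.75426e+16.

E[X] = 262144000000000000000000 · (9/20)^{19} = 1350851717672992089/20 ≈ 6.75426e+16.


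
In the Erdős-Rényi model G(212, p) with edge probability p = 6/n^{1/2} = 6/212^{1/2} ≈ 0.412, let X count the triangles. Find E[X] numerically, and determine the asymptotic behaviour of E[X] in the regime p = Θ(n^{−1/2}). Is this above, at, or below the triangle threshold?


Number of potential triangles: C(212, 3) = 1565620.
Each occurs with probability p³ ≈ (0.412)³ ≈ 6.99761e-02.
By linearity: E[X] = C(212, 3)·p³ ≈ 1565620 · 6.99761e-02 ≈ 109556.039.
Since α = 1/2 < 1, p = c/n^{1/2} ≫ 1/n is above the triangle threshold p ~ 1/n. Asymptotically E[X] ~ (c³/6)·n^{3(1−α)} = (6³/6)·n^{1.5} → ∞; triangles are abundant w.h.p.

E[X] ≈ 109556.039; in regime p = Θ(1/n^{1/2}) E[X] diverges (above the triangle threshold p ~ 1/n).


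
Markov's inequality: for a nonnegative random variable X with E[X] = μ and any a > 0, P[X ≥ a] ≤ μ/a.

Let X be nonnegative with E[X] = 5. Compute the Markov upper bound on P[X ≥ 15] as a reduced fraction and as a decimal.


μ = E[X] = 5, a = 15.
Markov: P[X ≥ 15] ≤ μ/a = (5)/15 = 1/3.
Numerically: ≈ 0.33333.
(Since a = 15 > μ = 5.00000, the bound 1/3 is < 1 and informative.)

P[X ≥ 15] ≤ 1/3 ≈ 0.33333.


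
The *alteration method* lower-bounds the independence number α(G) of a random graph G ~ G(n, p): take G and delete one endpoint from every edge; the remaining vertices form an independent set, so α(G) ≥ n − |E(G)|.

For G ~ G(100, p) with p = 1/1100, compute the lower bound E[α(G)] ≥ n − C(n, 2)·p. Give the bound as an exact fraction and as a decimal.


E[|E(G)|] = C(100, 2)·p = 4950 · (1/1100) = 9/2.
E[α(G)] ≥ n − E[|E(G)|] = 100 − 9/2 = 191/2.
Numerically: ≈ 95.500.
(This is only a lower bound; the true E[α(G)] may be larger.)

E[α(G)] ≥ 191/2 ≈ 95.500.


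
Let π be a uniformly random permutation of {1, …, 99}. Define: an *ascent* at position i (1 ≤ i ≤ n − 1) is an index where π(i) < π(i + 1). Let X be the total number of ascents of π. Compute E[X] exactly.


Write X = Σ X_I over i = 1, …, 98, with X_I the indicator of one ascent.
There are 98 indicators.
For each fixed i, the pair (π(i), π(i+1)) is a uniformly random ordered pair of distinct values from {1, …, 99}; by symmetry P[π(i) < π(i+1)] = 1/2.
By linearity: E[X] = 98 · (1/2) = (99 − 1) · (1/2) = 49 ≈ 49.000.

E[X] = 49 = 49.000.


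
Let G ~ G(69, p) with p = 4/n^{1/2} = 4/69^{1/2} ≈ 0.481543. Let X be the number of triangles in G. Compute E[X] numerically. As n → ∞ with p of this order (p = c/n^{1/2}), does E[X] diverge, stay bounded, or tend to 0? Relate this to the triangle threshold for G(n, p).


Number of potential triangles: C(69, 3) = 52394.
Each occurs with probability p³ ≈ (0.481543)³ ≈ 1.11662241e-01.
By linearity: E[X] = C(69, 3)·p³ ≈ 52394 · 1.11662241e-01 ≈ 5850.431431.
Since α = 1/2 < 1, p = c/n^{1/2} ≫ 1/n is above the triangle threshold p ~ 1/n. Asymptotically E[X] ~ (c³/6)·n^{3(1−α)} = (4³/6)·n^{1.5} → ∞; triangles are abundant w.h.p.

E[X] ≈ 5850.431431; in regime p = Θ(1/n^{1/2}) E[X] diverges (above the triangle threshold p ~ 1/n).
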